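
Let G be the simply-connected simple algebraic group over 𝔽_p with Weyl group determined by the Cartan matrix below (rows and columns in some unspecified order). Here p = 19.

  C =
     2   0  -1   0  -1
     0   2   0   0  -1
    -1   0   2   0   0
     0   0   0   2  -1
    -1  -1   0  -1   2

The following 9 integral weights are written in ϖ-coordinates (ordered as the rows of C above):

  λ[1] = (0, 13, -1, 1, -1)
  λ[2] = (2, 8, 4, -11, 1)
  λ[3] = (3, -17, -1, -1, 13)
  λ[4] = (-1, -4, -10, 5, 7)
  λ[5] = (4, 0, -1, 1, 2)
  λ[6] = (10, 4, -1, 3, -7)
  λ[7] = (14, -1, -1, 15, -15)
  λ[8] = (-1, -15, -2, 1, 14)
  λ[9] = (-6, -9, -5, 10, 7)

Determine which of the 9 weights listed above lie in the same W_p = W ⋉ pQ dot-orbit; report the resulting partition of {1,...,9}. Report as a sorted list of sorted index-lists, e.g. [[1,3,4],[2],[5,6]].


Type D_5, rank 5, |W|=1920; reorder rows/cols to standard.

Each λ_j+ρ reduced to Ā_19; 5-tuples below use C's row order:

  1: (1, 14, 0, 2, 0)
  2: (5, 1, 0, 2, 3)
  3: (1, 14, 0, 2, 0)
  4: (5, 1, 0, 2, 3)
  5: (5, 1, 0, 2, 3)
  6: (5, 1, 0, 2, 3)
  7: (1, 14, 0, 2, 0)
  8: (1, 14, 0, 2, 0)
  9: (5, 1, 0, 2, 3)

The 9 indices split into 2 linkage classes (same alcove rep ⇔ same W_19-dot-orbit):

[[1, 3, 7, 8], [2, 4, 5, 6, 9]]


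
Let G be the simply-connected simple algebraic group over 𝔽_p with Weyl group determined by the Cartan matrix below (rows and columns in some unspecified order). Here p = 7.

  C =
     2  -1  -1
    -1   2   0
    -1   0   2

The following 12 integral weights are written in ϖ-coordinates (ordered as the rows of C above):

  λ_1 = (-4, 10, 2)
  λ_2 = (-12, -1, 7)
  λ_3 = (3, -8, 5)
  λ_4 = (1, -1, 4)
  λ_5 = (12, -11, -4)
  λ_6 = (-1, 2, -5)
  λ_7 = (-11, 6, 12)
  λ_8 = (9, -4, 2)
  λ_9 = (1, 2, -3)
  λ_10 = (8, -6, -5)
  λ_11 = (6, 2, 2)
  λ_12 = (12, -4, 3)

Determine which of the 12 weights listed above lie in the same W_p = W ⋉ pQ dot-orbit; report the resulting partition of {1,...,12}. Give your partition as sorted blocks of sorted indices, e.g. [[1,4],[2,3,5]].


C ↔ A_3 under row/col permutation; |W(A_3)| = 24.

Alcove-folded reps (p=7, 12 weights, presented ϖ-order):

  [1] (1, 3, 3);  [2] (1, 3, 3);  [3] (3, 1, 0);  [4] (2, 0, 5);  [5] (3, 1, 0);  [6] (3, 1, 0);  [7] (1, 3, 3);  [8] (1, 3, 3);  [9] (0, 3, 2);  [10] (0, 3, 2);  [11] (1, 3, 3);  [12] (3, 1, 0)

These 12 weights hit 4 W_7-dot-orbits; sizes (5, 4, 1, 2):

[[1, 2, 7, 8, 11], [3, 5, 6, 12], [4], [9, 10]]


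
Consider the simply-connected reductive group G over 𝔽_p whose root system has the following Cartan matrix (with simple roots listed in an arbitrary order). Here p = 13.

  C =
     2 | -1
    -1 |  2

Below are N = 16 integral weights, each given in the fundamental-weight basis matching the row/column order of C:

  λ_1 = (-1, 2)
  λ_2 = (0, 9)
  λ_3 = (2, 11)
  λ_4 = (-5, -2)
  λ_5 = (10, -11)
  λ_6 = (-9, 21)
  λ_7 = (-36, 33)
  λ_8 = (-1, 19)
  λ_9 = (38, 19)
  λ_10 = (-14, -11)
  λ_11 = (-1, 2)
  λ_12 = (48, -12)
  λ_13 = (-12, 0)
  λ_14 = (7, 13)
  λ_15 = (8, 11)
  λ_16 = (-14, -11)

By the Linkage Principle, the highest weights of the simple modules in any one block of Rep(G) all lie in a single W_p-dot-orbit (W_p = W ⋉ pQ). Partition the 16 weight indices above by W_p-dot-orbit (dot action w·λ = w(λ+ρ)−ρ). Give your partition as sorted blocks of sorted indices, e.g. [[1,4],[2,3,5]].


Root system A_2: the 2×2 matrix C matches after relabeling.

λ_j+ρ reflected into Ā_13 (⟨·,θ^∨⟩≤13); 2-tuples as given:

  [1] (0, 3) · [2] (1, 10) · [3] (1, 10) · [4] (1, 4) · [5] (1, 10) · [6] (1, 4) · [7] (1, 4) · [8] (7, 6) · [9] (7, 6) · [10] (0, 3) · [11] (0, 3) · [12] (1, 10) · [13] (1, 10) · [14] (1, 4) · [15] (1, 4) · [16] (0, 3)

Partition of {1..16} into 4 W_13-dot-orbits:

[[1, 10, 11, 16], [2, 3, 5, 12, 13], [4, 6, 7, 14, 15], [8, 9]]


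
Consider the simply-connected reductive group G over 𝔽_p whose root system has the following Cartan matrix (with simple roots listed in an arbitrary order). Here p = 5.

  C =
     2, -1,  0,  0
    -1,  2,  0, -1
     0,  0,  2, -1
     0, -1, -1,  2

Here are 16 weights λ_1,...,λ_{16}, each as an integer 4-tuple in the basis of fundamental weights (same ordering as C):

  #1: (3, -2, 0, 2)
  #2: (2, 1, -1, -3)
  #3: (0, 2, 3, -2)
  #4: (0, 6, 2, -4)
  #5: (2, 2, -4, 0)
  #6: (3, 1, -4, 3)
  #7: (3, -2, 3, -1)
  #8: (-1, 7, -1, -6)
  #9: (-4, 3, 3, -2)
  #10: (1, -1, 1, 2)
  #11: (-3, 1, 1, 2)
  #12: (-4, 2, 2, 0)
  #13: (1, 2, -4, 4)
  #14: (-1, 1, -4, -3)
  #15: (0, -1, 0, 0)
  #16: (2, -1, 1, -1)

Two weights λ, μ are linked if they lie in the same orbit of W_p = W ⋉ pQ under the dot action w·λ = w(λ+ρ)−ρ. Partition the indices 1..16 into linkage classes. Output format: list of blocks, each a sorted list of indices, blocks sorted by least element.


Type A_4, rank 4, |W|=120; reorder rows/cols to standard.

Folding the 16 weights λ_j+ρ into Ā_5 (reps in the given 4-coord order):

    λ_1+ρ ↦ (1, 1, 1, 1)
    λ_2+ρ ↦ (3, 0, 2, 0)
    λ_3+ρ ↦ (1, 1, 1, 1)
    λ_4+ρ ↦ (0, 2, 1, 0)
    λ_5+ρ ↦ (1, 1, 1, 1)
    λ_6+ρ ↦ (1, 0, 1, 1)
    λ_7+ρ ↦ (1, 0, 1, 1)
    λ_8+ρ ↦ (3, 0, 2, 0)
    λ_9+ρ ↦ (1, 0, 1, 1)
    λ_10+ρ ↦ (0, 0, 0, 3)
    λ_11+ρ ↦ (0, 0, 0, 3)
    λ_12+ρ ↦ (1, 0, 1, 1)
    λ_13+ρ ↦ (3, 0, 2, 0)
    λ_14+ρ ↦ (3, 0, 2, 0)
    λ_15+ρ ↦ (1, 0, 1, 1)
    λ_16+ρ ↦ (3, 0, 2, 0)

Grouping the 16 weights by Ā_5-representative: 5 linkage classes.

[[1, 3, 5], [2, 8, 13, 14, 16], [4], [6, 7, 9, 12, 15], [10, 11]]


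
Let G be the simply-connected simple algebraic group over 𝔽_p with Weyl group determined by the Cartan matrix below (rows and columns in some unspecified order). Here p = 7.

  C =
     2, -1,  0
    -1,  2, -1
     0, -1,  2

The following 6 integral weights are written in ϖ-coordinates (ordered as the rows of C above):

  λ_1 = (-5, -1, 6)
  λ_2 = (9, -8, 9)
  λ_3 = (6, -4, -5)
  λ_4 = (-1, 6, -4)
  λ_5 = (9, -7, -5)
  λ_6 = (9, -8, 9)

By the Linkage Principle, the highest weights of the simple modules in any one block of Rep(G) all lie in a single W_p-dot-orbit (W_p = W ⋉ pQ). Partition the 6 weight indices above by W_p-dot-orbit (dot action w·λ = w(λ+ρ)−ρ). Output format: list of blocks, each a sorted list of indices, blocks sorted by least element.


C ↔ A_3 under row/col permutation; |W(A_3)| = 24.

W_7-reps of the 6 weights in Ā_7 (same 3-coord order as C):

  [1] (0, 4, 3);  [2] (3, 1, 3);  [3] (0, 4, 3);  [4] (0, 4, 3);  [5] (3, 1, 3);  [6] (3, 1, 3)

Partition of {1..6} into 2 W_7-dot-orbits:

[[1, 3, 4], [2, 5, 6]]


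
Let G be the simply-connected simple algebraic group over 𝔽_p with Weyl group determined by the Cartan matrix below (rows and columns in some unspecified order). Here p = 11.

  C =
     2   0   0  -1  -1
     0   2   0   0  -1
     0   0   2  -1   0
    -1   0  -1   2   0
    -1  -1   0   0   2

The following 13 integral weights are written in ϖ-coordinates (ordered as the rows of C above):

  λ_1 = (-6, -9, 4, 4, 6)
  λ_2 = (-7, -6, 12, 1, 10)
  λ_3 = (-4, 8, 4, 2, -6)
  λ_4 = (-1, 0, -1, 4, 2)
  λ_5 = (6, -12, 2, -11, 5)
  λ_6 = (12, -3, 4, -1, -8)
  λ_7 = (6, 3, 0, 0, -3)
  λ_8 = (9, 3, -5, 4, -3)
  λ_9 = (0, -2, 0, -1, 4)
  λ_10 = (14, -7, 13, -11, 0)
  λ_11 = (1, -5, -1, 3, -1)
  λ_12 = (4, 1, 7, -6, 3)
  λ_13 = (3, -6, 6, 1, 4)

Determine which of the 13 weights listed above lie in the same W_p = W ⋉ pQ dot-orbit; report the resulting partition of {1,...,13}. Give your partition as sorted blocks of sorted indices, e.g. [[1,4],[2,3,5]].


Dynkin diagram of C (from the 8 off-diagonal −1 entries): A_5.

Folding the 13 weights λ_j+ρ into Ā_11 (reps in the given 5-coord order):

  [1] (0, 1, 3, 1, 5)
  [2] (2, 0, 0, 2, 2)
  [3] (0, 1, 0, 5, 3)
  [4] (0, 1, 0, 5, 3)
  [5] (0, 1, 0, 5, 3)
  [6] (2, 0, 0, 2, 2)
  [7] (5, 2, 1, 1, 2)
  [8] (5, 2, 1, 1, 2)
  [9] (1, 1, 1, 0, 4)
  [10] (3, 1, 1, 2, 0)
  [11] (2, 0, 0, 2, 2)
  [12] (0, 1, 0, 5, 3)
  [13] (2, 0, 0, 2, 2)

Linkage partition of the 13 weights (6 classes, p=11):

[[1], [2, 6, 11, 13], [3, 4, 5, 12], [7, 8], [9], [10]]


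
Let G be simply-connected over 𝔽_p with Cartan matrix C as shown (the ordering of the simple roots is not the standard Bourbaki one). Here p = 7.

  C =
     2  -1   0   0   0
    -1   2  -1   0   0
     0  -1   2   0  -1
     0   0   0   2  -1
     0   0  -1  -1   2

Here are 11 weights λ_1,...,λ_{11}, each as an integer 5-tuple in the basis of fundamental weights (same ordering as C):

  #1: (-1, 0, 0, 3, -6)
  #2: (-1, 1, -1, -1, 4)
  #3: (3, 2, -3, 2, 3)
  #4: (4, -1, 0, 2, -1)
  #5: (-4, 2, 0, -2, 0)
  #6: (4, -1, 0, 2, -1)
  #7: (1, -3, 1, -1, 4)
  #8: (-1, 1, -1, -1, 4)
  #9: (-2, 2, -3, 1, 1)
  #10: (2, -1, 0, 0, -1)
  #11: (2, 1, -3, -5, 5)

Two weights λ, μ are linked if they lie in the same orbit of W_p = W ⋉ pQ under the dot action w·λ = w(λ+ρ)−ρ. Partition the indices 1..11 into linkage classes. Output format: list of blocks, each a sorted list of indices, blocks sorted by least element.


Type A_5, rank 5, |W|=720; reorder rows/cols to standard.

Folding the 11 weights λ_j+ρ into Ā_7 (reps in the given 5-coord order):

    λ_1+ρ ↦ (3, 0, 1, 1, 0)
    λ_2+ρ ↦ (0, 2, 0, 0, 5)
    λ_3+ρ ↦ (1, 0, 2, 2, 0)
    λ_4+ρ ↦ (3, 0, 1, 1, 0)
    λ_5+ρ ↦ (3, 0, 1, 1, 0)
    λ_6+ρ ↦ (3, 0, 1, 1, 0)
    λ_7+ρ ↦ (0, 2, 0, 0, 5)
    λ_8+ρ ↦ (0, 2, 0, 0, 5)
    λ_9+ρ ↦ (1, 0, 2, 2, 0)
    λ_10+ρ ↦ (3, 0, 1, 1, 0)
    λ_11+ρ ↦ (1, 0, 2, 2, 0)

Partition of {1..11} into 3 W_7-dot-orbits:

[[1, 4, 5, 6, 10], [2, 7, 8], [3, 9, 11]]


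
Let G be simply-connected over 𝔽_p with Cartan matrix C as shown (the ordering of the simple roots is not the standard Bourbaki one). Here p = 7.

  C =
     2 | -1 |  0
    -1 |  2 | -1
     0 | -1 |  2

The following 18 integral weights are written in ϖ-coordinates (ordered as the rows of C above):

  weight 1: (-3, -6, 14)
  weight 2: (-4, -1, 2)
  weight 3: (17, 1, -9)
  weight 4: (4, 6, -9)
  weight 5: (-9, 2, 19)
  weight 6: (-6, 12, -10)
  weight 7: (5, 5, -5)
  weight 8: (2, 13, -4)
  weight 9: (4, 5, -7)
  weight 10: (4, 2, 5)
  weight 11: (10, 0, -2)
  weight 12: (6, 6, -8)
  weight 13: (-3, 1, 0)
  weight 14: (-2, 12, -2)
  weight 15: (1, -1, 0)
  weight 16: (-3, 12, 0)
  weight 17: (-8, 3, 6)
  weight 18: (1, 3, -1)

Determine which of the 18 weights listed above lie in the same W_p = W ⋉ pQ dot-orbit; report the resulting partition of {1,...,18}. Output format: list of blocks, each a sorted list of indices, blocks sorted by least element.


C ↔ A_3 under row/col permutation; |W(A_3)| = 24.

λ_j+ρ reflected into Ā_7 (⟨·,θ^∨⟩≤7); 3-tuples as given:

    [1] (2, 0, 1)
    [2] (0, 3, 0)
    [3] (1, 1, 1)
    [4] (1, 0, 2)
    [5] (1, 1, 1)
    [6] (1, 1, 1)
    [7] (1, 1, 1)
    [8] (0, 3, 0)
    [9] (1, 0, 2)
    [10] (2, 0, 1)
    [11] (2, 4, 0)
    [12] (0, 0, 0)
    [13] (2, 0, 1)
    [14] (1, 1, 1)
    [15] (2, 0, 1)
    [16] (1, 0, 2)
    [17] (0, 3, 0)
    [18] (2, 4, 0)

These 18 weights hit 6 W_7-dot-orbits; sizes (4, 3, 5, 3, 2, 1):

[[1, 10, 13, 15], [2, 8, 17], [3, 5, 6, 7, 14], [4, 9, 16], [11, 18], [12]]


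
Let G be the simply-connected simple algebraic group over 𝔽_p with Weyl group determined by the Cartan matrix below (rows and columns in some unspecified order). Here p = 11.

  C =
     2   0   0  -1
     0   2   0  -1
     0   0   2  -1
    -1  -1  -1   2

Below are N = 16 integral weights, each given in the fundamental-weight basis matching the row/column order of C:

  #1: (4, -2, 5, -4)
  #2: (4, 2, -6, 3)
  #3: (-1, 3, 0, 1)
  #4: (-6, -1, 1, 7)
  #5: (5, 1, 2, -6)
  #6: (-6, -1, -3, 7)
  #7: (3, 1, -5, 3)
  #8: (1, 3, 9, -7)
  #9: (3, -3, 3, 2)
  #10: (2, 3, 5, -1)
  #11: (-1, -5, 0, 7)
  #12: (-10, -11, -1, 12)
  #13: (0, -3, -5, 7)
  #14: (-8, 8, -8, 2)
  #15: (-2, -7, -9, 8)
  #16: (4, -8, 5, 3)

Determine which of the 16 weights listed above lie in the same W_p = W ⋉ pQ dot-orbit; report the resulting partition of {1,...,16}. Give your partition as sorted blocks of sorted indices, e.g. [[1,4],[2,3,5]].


C ↔ D_4 under row/col permutation; |W(D_4)| = 192.

Alcove-folded reps (p=11, 16 weights, presented ϖ-order):

  λ_1 → (1, 3, 2, 1) · λ_2 → (4, 2, 4, 0) · λ_3 → (0, 4, 1, 2) · λ_4 → (5, 0, 2, 1) · λ_5 → (1, 3, 2, 0) · λ_6 → (5, 0, 2, 1) · λ_7 → (4, 2, 4, 0) · λ_8 → (4, 2, 4, 0) · λ_9 → (4, 2, 4, 0) · λ_10 → (1, 2, 4, 2) · λ_11 → (0, 4, 1, 2) · λ_12 → (1, 2, 4, 2) · λ_13 → (1, 2, 4, 2) · λ_14 → (4, 2, 4, 0) · λ_15 → (5, 0, 2, 1) · λ_16 → (1, 3, 2, 1)

Linkage partition of the 16 weights (6 classes, p=11):

[[1, 16], [2, 7, 8, 9, 14], [3, 11], [4, 6, 15], [5], [10, 12, 13]]


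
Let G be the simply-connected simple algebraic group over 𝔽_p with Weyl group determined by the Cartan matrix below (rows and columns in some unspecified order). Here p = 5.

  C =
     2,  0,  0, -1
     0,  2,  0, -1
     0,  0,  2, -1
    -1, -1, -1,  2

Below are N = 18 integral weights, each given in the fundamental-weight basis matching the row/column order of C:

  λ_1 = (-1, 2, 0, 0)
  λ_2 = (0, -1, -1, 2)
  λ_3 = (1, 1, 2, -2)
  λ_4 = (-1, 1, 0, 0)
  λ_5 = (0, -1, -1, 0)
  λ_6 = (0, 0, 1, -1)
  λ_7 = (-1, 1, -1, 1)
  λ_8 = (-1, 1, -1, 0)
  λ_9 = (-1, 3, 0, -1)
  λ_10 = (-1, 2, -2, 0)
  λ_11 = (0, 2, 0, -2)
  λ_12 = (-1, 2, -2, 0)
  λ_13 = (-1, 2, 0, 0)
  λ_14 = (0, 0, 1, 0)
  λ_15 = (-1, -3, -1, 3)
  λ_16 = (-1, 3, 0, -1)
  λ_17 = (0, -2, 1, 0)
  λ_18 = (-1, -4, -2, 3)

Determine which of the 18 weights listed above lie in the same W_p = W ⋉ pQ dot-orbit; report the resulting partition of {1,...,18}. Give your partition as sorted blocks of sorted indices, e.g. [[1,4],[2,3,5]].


Cartan matrix: type D_4 (|W|=192); un-permuting the 4 rows.

Ā_5 reps of the 18 weights (D_4, coords as presented):

  [1] (0, 3, 1, 0);  [2] (1, 0, 0, 1);  [3] (1, 1, 2, 0);  [4] (0, 2, 1, 1);  [5] (1, 0, 0, 1);  [6] (1, 1, 2, 0);  [7] (0, 2, 0, 1);  [8] (0, 2, 0, 1);  [9] (0, 4, 1, 0);  [10] (0, 3, 1, 0);  [11] (0, 2, 0, 1);  [12] (0, 3, 1, 0);  [13] (0, 3, 1, 0);  [14] (1, 1, 2, 0);  [15] (0, 2, 0, 1);  [16] (0, 4, 1, 0);  [17] (1, 1, 2, 0);  [18] (0, 3, 1, 0)

The 18 indices split into 6 linkage classes (same alcove rep ⇔ same W_5-dot-orbit):

[[1, 10, 12, 13, 18], [2, 5], [3, 6, 14, 17], [4], [7, 8, 11, 15], [9, 16]]


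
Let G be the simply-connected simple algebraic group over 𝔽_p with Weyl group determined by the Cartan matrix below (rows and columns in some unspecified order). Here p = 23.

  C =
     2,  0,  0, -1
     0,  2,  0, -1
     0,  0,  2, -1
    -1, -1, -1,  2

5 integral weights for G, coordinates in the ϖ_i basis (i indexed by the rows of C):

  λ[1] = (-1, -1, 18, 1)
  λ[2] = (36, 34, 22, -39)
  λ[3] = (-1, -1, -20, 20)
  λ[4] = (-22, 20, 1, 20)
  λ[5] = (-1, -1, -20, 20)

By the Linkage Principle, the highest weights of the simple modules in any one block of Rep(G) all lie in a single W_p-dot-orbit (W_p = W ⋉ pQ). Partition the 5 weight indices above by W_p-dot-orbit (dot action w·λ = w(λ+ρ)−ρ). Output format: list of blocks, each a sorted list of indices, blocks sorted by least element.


Type D_4, rank 4, |W|=192; reorder rows/cols to standard.

Each λ_j+ρ reduced to Ā_23; 4-tuples below use C's row order:

    [1] (0, 0, 19, 2)
    [2] (3, 1, 11, 0)
    [3] (0, 0, 19, 2)
    [4] (0, 0, 19, 2)
    [5] (0, 0, 19, 2)

2 distinct reps among the 5 weights ⇒ 2 W_23-linkage classes:

[[1, 3, 4, 5], [2]]


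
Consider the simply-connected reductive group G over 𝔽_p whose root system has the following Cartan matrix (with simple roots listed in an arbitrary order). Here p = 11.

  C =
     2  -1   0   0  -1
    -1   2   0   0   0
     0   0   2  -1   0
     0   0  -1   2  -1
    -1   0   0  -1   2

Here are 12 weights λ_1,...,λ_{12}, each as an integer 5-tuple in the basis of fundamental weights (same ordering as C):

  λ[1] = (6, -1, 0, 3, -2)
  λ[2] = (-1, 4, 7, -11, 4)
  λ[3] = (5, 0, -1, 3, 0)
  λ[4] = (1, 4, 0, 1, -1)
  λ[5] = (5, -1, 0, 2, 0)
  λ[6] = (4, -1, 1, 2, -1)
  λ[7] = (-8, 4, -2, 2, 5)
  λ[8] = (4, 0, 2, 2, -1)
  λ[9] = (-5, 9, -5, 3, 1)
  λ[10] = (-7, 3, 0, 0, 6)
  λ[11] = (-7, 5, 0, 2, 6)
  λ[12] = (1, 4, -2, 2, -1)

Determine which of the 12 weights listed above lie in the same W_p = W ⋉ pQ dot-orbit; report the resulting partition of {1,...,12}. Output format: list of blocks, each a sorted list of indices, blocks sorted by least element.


A_5 Cartan matrix, 5 simple roots permuted; ρ=(1,1,1,1,1).

Ā_11 reps of the 12 weights (A_5, coords as presented):

  λ_1+ρ ↦ (6, 0, 1, 3, 1)
  λ_2+ρ ↦ (5, 0, 2, 3, 0)
  λ_3+ρ ↦ (6, 0, 1, 3, 1)
  λ_4+ρ ↦ (2, 5, 1, 2, 0)
  λ_5+ρ ↦ (6, 0, 1, 3, 1)
  λ_6+ρ ↦ (5, 0, 2, 3, 0)
  λ_7+ρ ↦ (4, 2, 1, 1, 1)
  λ_8+ρ ↦ (5, 0, 2, 3, 0)
  λ_9+ρ ↦ (2, 5, 1, 2, 0)
  λ_10+ρ ↦ (4, 2, 1, 1, 1)
  λ_11+ρ ↦ (6, 0, 1, 3, 1)
  λ_12+ρ ↦ (2, 5, 1, 2, 0)

Partition of {1..12} into 4 W_11-dot-orbits:

[[1, 3, 5, 11], [2, 6, 8], [4, 9, 12], [7, 10]]


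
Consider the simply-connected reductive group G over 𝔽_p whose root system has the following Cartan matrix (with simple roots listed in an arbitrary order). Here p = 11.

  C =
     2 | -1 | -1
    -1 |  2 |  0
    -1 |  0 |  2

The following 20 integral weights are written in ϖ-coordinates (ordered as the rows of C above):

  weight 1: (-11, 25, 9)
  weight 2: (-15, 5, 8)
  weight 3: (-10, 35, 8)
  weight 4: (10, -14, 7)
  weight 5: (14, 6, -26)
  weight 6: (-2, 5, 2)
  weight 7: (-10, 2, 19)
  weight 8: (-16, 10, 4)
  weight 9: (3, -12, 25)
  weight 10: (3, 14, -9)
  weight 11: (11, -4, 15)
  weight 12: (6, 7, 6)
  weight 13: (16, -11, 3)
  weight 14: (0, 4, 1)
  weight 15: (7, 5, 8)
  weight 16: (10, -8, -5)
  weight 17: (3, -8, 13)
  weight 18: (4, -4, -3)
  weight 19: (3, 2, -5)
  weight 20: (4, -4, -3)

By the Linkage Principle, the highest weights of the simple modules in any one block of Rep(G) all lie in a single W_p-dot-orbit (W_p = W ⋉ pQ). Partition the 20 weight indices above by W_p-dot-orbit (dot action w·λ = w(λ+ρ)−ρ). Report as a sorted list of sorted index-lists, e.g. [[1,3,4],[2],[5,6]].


Root system A_3: the 3×3 matrix C matches after relabeling.

W_11-reps of the 20 weights in Ā_11 (same 3-coord order as C):

  1: (1, 0, 6);  2: (1, 5, 2);  3: (0, 3, 2);  4: (0, 3, 2);  5: (1, 7, 3);  6: (1, 5, 2);  7: (0, 3, 2);  8: (1, 0, 6);  9: (0, 3, 4);  10: (0, 3, 4);  11: (1, 5, 2);  12: (0, 3, 4);  13: (1, 0, 6);  14: (1, 5, 2);  15: (1, 5, 2);  16: (0, 7, 4);  17: (0, 3, 4);  18: (0, 3, 2);  19: (0, 3, 4);  20: (0, 3, 2)

The 20 indices split into 6 linkage classes (same alcove rep ⇔ same W_11-dot-orbit):

[[1, 8, 13], [2, 6, 11, 14, 15], [3, 4, 7, 18, 20], [5], [9, 10, 12, 17, 19], [16]]


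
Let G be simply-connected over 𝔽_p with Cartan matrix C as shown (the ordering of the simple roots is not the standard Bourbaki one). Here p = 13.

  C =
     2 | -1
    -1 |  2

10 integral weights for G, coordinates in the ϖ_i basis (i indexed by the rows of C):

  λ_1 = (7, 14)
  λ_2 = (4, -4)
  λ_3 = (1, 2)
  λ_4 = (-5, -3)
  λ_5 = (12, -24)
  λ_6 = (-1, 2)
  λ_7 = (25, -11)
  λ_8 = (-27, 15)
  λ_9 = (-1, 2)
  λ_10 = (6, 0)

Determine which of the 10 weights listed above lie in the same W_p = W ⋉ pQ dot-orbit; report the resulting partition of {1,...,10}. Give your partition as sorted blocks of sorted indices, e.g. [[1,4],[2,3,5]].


A_2 Cartan matrix, 2 simple roots permuted; ρ=(1,1).

W_13-reps of the 10 weights in Ā_13 (same 2-coord order as C):

  λ_1+ρ ↦ (2, 3) · λ_2+ρ ↦ (2, 3) · λ_3+ρ ↦ (2, 3) · λ_4+ρ ↦ (2, 4) · λ_5+ρ ↦ (0, 3) · λ_6+ρ ↦ (0, 3) · λ_7+ρ ↦ (0, 3) · λ_8+ρ ↦ (0, 3) · λ_9+ρ ↦ (0, 3) · λ_10+ρ ↦ (7, 1)

Linkage partition of the 10 weights (4 classes, p=13):

[[1, 2, 3], [4], [5, 6, 7, 8, 9], [10]]


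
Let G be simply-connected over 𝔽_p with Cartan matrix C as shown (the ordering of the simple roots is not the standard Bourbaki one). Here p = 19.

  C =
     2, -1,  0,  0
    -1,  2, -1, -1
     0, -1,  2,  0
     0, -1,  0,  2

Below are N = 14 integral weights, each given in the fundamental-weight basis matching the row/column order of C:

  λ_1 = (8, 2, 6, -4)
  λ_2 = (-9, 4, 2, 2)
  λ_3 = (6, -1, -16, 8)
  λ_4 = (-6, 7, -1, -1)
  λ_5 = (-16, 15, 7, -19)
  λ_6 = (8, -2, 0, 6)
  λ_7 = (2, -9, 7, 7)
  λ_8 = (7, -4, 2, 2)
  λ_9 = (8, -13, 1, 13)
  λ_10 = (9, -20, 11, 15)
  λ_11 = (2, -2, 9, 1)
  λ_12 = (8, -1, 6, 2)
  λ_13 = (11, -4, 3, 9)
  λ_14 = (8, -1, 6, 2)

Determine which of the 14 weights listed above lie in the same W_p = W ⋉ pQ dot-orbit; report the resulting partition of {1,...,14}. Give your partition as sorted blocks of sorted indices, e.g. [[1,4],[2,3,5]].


Type D_4, rank 4, |W|=192; reorder rows/cols to standard.

λ_j+ρ reflected into Ā_19 (⟨·,θ^∨⟩≤19); 4-tuples as given:

  [1] (9, 0, 7, 3);  [2] (5, 3, 0, 0);  [3] (8, 1, 0, 6);  [4] (5, 3, 0, 0);  [5] (2, 1, 9, 1);  [6] (8, 1, 0, 6);  [7] (5, 3, 0, 0);  [8] (5, 3, 0, 0);  [9] (2, 1, 9, 1);  [10] (9, 0, 7, 3);  [11] (2, 1, 9, 1);  [12] (9, 0, 7, 3);  [13] (8, 1, 0, 6);  [14] (9, 0, 7, 3)

Partition of {1..14} into 4 W_19-dot-orbits:

[[1, 10, 12, 14], [2, 4, 7, 8], [3, 6, 13], [5, 9, 11]]


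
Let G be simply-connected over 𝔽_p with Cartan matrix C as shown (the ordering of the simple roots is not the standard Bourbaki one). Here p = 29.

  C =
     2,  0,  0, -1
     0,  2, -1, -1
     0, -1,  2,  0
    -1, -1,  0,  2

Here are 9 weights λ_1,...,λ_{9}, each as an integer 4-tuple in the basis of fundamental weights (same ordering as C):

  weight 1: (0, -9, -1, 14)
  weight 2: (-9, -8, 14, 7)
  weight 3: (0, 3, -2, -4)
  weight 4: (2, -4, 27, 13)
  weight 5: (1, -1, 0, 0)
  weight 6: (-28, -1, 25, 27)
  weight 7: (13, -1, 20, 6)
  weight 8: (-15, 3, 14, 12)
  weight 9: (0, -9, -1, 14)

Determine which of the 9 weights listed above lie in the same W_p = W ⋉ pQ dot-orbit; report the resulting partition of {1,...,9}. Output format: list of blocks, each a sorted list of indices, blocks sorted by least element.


Dynkin diagram of C (from the 6 off-diagonal −1 entries): A_4.

W_29-reps of the 9 weights in Ā_29 (same 4-coord order as C):

    1: (1, 0, 8, 7)
    2: (1, 0, 8, 7)
    3: (2, 0, 1, 1)
    4: (10, 3, 12, 1)
    5: (2, 0, 1, 1)
    6: (2, 0, 1, 1)
    7: (1, 0, 8, 7)
    8: (10, 3, 12, 1)
    9: (1, 0, 8, 7)

Partition of {1..9} into 3 W_29-dot-orbits:

[[1, 2, 7, 9], [3, 5, 6], [4, 8]]


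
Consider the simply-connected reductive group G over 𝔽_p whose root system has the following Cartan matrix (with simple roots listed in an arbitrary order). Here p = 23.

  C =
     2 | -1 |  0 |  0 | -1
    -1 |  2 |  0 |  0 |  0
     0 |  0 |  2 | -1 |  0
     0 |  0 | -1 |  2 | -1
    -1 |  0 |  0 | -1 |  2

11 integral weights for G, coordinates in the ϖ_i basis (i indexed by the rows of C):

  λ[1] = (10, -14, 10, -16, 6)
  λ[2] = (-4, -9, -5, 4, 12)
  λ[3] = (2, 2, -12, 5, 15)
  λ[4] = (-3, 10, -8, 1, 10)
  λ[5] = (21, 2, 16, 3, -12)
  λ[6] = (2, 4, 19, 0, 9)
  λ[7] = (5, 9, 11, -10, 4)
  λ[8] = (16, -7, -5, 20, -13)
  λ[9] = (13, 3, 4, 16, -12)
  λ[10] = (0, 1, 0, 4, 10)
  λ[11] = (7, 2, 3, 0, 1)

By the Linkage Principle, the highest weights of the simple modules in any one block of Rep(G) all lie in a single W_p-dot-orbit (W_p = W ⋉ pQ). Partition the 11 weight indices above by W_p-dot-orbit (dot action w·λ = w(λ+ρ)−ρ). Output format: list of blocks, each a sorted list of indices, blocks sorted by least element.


Dynkin diagram of C (from the 8 off-diagonal −1 entries): A_5.

λ_j+ρ reflected into Ā_23 (⟨·,θ^∨⟩≤23); 5-tuples as given:

  λ_1+ρ ↦ (8, 3, 4, 1, 2) · λ_2+ρ ↦ (8, 3, 4, 1, 2) · λ_3+ρ ↦ (1, 2, 1, 5, 11) · λ_4+ρ ↦ (2, 9, 2, 5, 4) · λ_5+ρ ↦ (2, 9, 2, 5, 4) · λ_6+ρ ↦ (8, 3, 4, 1, 2) · λ_7+ρ ↦ (2, 9, 2, 5, 4) · λ_8+ρ ↦ (1, 2, 1, 5, 11) · λ_9+ρ ↦ (1, 2, 1, 5, 11) · λ_10+ρ ↦ (1, 2, 1, 5, 11) · λ_11+ρ ↦ (8, 3, 4, 1, 2)

Linkage partition of the 11 weights (3 classes, p=23):

[[1, 2, 6, 11], [3, 8, 9, 10], [4, 5, 7]]


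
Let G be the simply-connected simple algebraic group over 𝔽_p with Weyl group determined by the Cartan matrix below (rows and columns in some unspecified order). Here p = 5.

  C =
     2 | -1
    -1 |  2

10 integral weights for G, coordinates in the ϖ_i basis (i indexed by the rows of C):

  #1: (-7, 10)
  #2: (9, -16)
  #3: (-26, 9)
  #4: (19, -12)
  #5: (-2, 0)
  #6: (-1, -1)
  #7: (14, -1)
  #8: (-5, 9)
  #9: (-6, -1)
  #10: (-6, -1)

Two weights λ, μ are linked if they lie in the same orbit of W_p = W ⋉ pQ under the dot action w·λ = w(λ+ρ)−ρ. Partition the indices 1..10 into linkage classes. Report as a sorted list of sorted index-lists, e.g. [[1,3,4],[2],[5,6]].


Cartan matrix: type A_2 (|W|=6); un-permuting the 2 rows.

Ā_5 reps of the 10 weights (A_2, coords as presented):

  [1] (1, 0);  [2] (0, 5);  [3] (0, 5);  [4] (1, 0);  [5] (1, 0);  [6] (0, 0);  [7] (0, 0);  [8] (1, 0);  [9] (0, 5);  [10] (0, 5)

3 distinct reps among the 10 weights ⇒ 3 W_5-linkage classes:

[[1, 4, 5, 8], [2, 3, 9, 10], [6, 7]]


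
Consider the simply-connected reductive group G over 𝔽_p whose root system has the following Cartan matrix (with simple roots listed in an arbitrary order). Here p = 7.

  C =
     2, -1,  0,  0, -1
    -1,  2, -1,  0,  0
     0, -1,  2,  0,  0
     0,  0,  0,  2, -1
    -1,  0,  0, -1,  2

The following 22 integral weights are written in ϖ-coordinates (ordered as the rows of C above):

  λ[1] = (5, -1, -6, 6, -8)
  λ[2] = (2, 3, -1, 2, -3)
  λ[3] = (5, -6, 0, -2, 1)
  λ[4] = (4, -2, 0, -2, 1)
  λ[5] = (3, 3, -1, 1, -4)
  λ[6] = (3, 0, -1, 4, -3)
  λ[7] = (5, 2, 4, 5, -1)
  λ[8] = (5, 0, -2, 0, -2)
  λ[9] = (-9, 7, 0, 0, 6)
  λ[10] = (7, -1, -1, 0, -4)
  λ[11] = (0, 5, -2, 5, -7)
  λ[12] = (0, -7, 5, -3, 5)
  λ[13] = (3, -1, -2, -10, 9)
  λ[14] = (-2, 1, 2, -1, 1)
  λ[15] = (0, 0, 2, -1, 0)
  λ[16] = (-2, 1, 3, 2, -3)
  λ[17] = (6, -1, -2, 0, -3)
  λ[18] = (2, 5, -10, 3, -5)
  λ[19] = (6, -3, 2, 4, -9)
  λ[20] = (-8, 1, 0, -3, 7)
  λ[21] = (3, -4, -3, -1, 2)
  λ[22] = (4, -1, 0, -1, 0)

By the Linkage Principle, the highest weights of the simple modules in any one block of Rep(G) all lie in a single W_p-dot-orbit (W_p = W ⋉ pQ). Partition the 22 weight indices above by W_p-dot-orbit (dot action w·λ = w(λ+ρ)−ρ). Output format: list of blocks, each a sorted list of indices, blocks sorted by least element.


C ↔ A_5 under row/col permutation; |W(A_5)| = 720.

Folding the 22 weights λ_j+ρ into Ā_7 (reps in the given 5-coord order):

    λ_1 → (5, 0, 1, 0, 1)
    λ_2 → (1, 3, 1, 0, 2)
    λ_3 → (1, 1, 3, 0, 1)
    λ_4 → (4, 1, 0, 1, 1)
    λ_5 → (1, 3, 1, 0, 2)
    λ_6 → (2, 0, 1, 2, 2)
    λ_7 → (4, 1, 0, 1, 1)
    λ_8 → (5, 0, 1, 0, 1)
    λ_9 → (5, 0, 1, 0, 1)
    λ_10 → (4, 1, 0, 1, 1)
    λ_11 → (5, 0, 1, 0, 1)
    λ_12 → (4, 1, 0, 1, 1)
    λ_13 → (1, 3, 1, 0, 2)
    λ_14 → (1, 1, 3, 0, 1)
    λ_15 → (1, 1, 3, 0, 1)
    λ_16 → (1, 1, 3, 0, 1)
    λ_17 → (4, 1, 0, 1, 1)
    λ_18 → (1, 1, 3, 0, 2)
    λ_19 → (2, 0, 1, 2, 2)
    λ_20 → (1, 1, 3, 0, 1)
    λ_21 → (1, 1, 3, 0, 2)
    λ_22 → (5, 0, 1, 0, 1)

6 distinct reps among the 22 weights ⇒ 6 W_7-linkage classes:

[[1, 8, 9, 11, 22], [2, 5, 13], [3, 14, 15, 16, 20], [4, 7, 10, 12, 17], [6, 19], [18, 21]]


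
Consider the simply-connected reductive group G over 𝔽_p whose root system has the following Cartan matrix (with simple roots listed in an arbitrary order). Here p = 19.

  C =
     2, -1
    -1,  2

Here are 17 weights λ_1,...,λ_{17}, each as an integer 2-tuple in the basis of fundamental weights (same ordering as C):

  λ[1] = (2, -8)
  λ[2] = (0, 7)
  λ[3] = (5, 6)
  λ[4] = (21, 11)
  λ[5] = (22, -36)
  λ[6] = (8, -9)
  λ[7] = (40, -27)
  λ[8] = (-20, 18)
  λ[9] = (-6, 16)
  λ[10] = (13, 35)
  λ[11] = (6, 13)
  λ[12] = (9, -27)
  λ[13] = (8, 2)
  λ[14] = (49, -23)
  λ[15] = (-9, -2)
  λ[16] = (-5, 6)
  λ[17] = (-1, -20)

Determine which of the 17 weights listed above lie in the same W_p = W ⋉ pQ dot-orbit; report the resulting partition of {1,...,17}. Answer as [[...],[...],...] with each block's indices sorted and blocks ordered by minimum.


A_2 Cartan matrix, 2 simple roots permuted; ρ=(1,1).

Alcove-folded reps (p=19, 17 weights, presented ϖ-order):

    λ_1 → (4, 3)
    λ_2 → (1, 8)
    λ_3 → (6, 7)
    λ_4 → (4, 3)
    λ_5 → (4, 3)
    λ_6 → (1, 8)
    λ_7 → (4, 3)
    λ_8 → (19, 0)
    λ_9 → (5, 12)
    λ_10 → (5, 12)
    λ_11 → (5, 12)
    λ_12 → (9, 3)
    λ_13 → (9, 3)
    λ_14 → (9, 3)
    λ_15 → (1, 8)
    λ_16 → (4, 3)
    λ_17 → (19, 0)

Grouping the 17 weights by Ā_19-representative: 6 linkage classes.

[[1, 4, 5, 7, 16], [2, 6, 15], [3], [8, 17], [9, 10, 11], [12, 13, 14]]


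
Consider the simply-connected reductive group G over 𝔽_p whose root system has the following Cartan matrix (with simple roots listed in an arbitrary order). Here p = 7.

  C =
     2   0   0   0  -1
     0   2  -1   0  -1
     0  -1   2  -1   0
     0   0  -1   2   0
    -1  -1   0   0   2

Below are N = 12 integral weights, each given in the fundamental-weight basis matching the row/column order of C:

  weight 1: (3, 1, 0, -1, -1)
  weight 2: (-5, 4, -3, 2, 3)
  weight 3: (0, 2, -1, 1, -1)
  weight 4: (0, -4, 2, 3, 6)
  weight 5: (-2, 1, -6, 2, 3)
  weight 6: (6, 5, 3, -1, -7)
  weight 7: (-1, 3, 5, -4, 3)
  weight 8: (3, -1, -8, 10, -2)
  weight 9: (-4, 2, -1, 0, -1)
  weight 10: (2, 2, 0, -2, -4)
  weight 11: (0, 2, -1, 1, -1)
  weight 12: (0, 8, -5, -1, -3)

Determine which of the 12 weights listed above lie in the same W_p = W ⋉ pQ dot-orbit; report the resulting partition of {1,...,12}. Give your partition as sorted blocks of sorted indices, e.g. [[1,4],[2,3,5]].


A_5 Cartan matrix, 5 simple roots permuted; ρ=(1,1,1,1,1).

λ_j+ρ reflected into Ā_7 (⟨·,θ^∨⟩≤7); 5-tuples as given:

    λ_1 → (4, 2, 1, 0, 0)
    λ_2 → (1, 3, 0, 2, 0)
    λ_3 → (1, 3, 0, 2, 0)
    λ_4 → (4, 2, 1, 0, 0)
    λ_5 → (1, 3, 0, 2, 0)
    λ_6 → (0, 0, 0, 1, 3)
    λ_7 → (0, 0, 0, 1, 3)
    λ_8 → (0, 0, 0, 1, 3)
    λ_9 → (0, 0, 0, 1, 3)
    λ_10 → (0, 0, 0, 1, 3)
    λ_11 → (1, 3, 0, 2, 0)
    λ_12 → (1, 3, 0, 2, 0)

These 12 weights hit 3 W_7-dot-orbits; sizes (2, 5, 5):

[[1, 4], [2, 3, 5, 11, 12], [6, 7, 8, 9, 10]]


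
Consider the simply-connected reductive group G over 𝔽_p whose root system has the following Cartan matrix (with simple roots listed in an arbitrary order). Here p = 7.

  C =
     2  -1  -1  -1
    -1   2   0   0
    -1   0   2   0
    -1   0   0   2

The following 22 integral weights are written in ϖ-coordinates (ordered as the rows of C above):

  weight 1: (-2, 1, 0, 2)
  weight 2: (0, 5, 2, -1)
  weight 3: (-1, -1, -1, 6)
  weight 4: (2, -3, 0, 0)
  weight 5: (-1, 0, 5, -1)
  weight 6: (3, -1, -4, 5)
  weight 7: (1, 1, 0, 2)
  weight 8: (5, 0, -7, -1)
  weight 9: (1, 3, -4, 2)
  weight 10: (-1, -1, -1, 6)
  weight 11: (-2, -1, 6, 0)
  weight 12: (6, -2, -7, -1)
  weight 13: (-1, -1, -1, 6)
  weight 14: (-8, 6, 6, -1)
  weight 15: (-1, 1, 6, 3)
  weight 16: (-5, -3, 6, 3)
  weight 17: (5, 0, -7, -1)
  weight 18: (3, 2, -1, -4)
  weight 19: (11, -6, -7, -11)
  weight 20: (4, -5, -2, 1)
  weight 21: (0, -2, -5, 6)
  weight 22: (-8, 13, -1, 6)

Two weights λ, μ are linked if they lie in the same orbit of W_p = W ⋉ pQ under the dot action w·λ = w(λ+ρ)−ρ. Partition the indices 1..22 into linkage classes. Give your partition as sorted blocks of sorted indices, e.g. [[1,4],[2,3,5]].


D_4 Cartan matrix, 4 simple roots permuted; ρ=(1,1,1,1).

Alcove-folded reps (p=7, 22 weights, presented ϖ-order):

  λ_1+ρ ↦ (1, 1, 0, 2) · λ_2+ρ ↦ (0, 3, 0, 3) · λ_3+ρ ↦ (0, 0, 0, 7) · λ_4+ρ ↦ (1, 2, 1, 1) · λ_5+ρ ↦ (0, 1, 6, 0) · λ_6+ρ ↦ (0, 3, 0, 3) · λ_7+ρ ↦ (1, 1, 0, 2) · λ_8+ρ ↦ (0, 1, 6, 0) · λ_9+ρ ↦ (1, 2, 1, 1) · λ_10+ρ ↦ (0, 0, 0, 7) · λ_11+ρ ↦ (0, 1, 6, 0) · λ_12+ρ ↦ (0, 1, 6, 0) · λ_13+ρ ↦ (0, 0, 0, 7) · λ_14+ρ ↦ (0, 0, 0, 7) · λ_15+ρ ↦ (0, 4, 1, 2) · λ_16+ρ ↦ (0, 4, 1, 2) · λ_17+ρ ↦ (0, 1, 6, 0) · λ_18+ρ ↦ (0, 3, 0, 3) · λ_19+ρ ↦ (1, 1, 0, 2) · λ_20+ρ ↦ (0, 4, 1, 2) · λ_21+ρ ↦ (0, 3, 0, 3) · λ_22+ρ ↦ (0, 0, 0, 7)

Linkage partition of the 22 weights (6 classes, p=7):

[[1, 7, 19], [2, 6, 18, 21], [3, 10, 13, 14, 22], [4, 9], [5, 8, 11, 12, 17], [15, 16, 20]]


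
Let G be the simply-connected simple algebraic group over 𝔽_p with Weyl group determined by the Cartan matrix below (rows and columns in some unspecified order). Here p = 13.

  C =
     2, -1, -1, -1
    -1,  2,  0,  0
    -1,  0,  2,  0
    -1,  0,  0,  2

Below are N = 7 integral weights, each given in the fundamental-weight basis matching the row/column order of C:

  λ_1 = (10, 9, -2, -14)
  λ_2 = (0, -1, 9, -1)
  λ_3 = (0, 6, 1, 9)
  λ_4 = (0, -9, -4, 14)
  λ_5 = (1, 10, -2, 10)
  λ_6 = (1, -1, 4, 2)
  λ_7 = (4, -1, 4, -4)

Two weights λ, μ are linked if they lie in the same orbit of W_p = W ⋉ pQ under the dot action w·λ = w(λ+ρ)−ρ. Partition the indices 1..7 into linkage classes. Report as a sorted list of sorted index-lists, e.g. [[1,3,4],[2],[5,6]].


Cartan matrix: type D_4 (|W|=192); un-permuting the 4 rows.

λ_j+ρ reflected into Ā_13 (⟨·,θ^∨⟩≤13); 4-tuples as given:

  [1] (2, 0, 5, 3) · [2] (1, 0, 10, 0) · [3] (2, 0, 5, 3) · [4] (2, 0, 5, 3) · [5] (1, 0, 10, 0) · [6] (2, 0, 5, 3) · [7] (2, 0, 5, 3)

2 distinct reps among the 7 weights ⇒ 2 W_13-linkage classes:

[[1, 3, 4, 6, 7], [2, 5]]


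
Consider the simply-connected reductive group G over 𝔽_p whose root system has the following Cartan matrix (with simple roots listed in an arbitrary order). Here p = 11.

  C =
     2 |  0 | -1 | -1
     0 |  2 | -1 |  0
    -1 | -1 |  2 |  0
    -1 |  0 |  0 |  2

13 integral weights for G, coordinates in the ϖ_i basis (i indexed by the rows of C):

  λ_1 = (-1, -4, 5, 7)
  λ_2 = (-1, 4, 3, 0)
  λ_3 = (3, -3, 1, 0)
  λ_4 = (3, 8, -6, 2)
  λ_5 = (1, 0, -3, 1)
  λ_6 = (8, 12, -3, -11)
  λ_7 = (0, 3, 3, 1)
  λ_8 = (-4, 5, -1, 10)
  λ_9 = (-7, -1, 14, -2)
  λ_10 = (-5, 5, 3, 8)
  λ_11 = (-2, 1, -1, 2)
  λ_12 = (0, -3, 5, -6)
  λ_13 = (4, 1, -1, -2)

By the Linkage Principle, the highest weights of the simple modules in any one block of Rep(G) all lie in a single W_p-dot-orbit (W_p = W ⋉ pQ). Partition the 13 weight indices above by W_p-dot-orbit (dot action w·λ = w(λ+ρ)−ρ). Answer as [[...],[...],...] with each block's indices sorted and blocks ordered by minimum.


Root system A_4: the 4×4 matrix C matches after relabeling.

Alcove-folded reps (p=11, 13 weights, presented ϖ-order):

  [1] (0, 0, 3, 5)
  [2] (0, 5, 4, 1)
  [3] (4, 2, 0, 1)
  [4] (1, 4, 4, 2)
  [5] (0, 1, 1, 2)
  [6] (0, 1, 1, 2)
  [7] (1, 4, 4, 2)
  [8] (0, 0, 3, 5)
  [9] (1, 4, 4, 2)
  [10] (4, 2, 0, 1)
  [11] (0, 1, 1, 2)
  [12] (4, 2, 0, 1)
  [13] (4, 2, 0, 1)

Partition of {1..13} into 5 W_11-dot-orbits:

[[1, 8], [2], [3, 10, 12, 13], [4, 7, 9], [5, 6, 11]]


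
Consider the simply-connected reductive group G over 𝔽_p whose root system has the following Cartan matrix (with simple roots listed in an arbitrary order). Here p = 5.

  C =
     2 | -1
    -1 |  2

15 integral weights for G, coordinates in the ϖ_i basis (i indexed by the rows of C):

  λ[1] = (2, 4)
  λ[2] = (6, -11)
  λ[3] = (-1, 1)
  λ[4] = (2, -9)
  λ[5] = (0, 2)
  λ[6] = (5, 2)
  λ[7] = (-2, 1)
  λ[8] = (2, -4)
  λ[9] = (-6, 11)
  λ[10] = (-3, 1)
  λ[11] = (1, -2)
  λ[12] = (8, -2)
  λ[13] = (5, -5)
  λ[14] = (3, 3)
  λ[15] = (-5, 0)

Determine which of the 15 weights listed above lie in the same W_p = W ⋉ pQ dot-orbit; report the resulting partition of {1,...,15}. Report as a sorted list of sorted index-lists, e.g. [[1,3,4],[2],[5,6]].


Root system A_2: the 2×2 matrix C matches after relabeling.

λ_j+ρ reflected into Ā_5 (⟨·,θ^∨⟩≤5); 2-tuples as given:

  λ_1 → (0, 2) · λ_2 → (2, 0) · λ_3 → (0, 2) · λ_4 → (2, 0) · λ_5 → (1, 3) · λ_6 → (1, 1) · λ_7 → (1, 1) · λ_8 → (0, 3) · λ_9 → (0, 2) · λ_10 → (2, 0) · λ_11 → (1, 1) · λ_12 → (1, 3) · λ_13 → (1, 3) · λ_14 → (1, 1) · λ_15 → (1, 3)

These 15 weights hit 5 W_5-dot-orbits; sizes (3, 3, 4, 4, 1):

[[1, 3, 9], [2, 4, 10], [5, 12, 13, 15], [6, 7, 11, 14], [8]]


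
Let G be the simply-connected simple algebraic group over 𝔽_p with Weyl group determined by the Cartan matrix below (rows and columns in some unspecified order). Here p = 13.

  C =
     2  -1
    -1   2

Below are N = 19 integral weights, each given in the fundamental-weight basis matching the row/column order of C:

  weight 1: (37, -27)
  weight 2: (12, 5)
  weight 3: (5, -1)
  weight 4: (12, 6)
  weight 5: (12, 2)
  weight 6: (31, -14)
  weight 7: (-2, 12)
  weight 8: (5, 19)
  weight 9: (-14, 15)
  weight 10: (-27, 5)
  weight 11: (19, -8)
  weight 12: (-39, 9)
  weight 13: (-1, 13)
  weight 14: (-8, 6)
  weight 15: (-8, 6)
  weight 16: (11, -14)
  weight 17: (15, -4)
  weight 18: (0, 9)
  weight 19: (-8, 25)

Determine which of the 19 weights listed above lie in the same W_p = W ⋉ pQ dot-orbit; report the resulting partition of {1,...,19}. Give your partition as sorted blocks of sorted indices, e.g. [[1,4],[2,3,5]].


Root system A_2: the 2×2 matrix C matches after relabeling.

Ā_13 reps of the 19 weights (A_2, coords as presented):

  [1] (1, 12);  [2] (7, 0);  [3] (6, 0);  [4] (6, 0);  [5] (10, 0);  [6] (6, 0);  [7] (1, 12);  [8] (7, 0);  [9] (10, 0);  [10] (7, 0);  [11] (6, 0);  [12] (1, 10);  [13] (1, 12);  [14] (7, 0);  [15] (7, 0);  [16] (1, 12);  [17] (10, 0);  [18] (1, 10);  [19] (6, 0)

The 19 indices split into 5 linkage classes (same alcove rep ⇔ same W_13-dot-orbit):

[[1, 7, 13, 16], [2, 8, 10, 14, 15], [3, 4, 6, 11, 19], [5, 9, 17], [12, 18]]


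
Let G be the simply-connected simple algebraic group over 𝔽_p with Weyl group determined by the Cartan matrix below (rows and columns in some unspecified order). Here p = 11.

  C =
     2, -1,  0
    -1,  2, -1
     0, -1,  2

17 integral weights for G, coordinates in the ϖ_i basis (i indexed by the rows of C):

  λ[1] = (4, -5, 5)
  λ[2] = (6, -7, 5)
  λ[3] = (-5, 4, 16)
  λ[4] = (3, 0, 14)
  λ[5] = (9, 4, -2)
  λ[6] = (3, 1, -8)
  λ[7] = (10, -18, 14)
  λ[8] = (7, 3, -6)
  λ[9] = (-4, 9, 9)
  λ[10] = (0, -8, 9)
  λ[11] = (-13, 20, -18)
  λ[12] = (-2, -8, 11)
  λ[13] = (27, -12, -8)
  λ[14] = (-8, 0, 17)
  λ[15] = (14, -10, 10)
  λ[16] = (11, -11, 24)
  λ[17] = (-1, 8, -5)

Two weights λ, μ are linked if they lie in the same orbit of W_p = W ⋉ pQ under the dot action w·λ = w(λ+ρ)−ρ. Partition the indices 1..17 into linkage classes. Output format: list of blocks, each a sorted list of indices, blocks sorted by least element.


A_3 Cartan matrix, 3 simple roots permuted; ρ=(1,1,1).

W_11-reps of the 17 weights in Ā_11 (same 3-coord order as C):

    [1] (1, 4, 2)
    [2] (1, 6, 0)
    [3] (1, 6, 0)
    [4] (1, 4, 2)
    [5] (6, 1, 3)
    [6] (1, 4, 2)
    [7] (0, 5, 4)
    [8] (6, 1, 3)
    [9] (6, 1, 1)
    [10] (6, 1, 3)
    [11] (6, 1, 1)
    [12] (6, 1, 3)
    [13] (1, 6, 0)
    [14] (6, 1, 3)
    [15] (0, 5, 4)
    [16] (6, 1, 1)
    [17] (0, 5, 4)

Partition of {1..17} into 5 W_11-dot-orbits:

[[1, 4, 6], [2, 3, 13], [5, 8, 10, 12, 14], [7, 15, 17], [9, 11, 16]]


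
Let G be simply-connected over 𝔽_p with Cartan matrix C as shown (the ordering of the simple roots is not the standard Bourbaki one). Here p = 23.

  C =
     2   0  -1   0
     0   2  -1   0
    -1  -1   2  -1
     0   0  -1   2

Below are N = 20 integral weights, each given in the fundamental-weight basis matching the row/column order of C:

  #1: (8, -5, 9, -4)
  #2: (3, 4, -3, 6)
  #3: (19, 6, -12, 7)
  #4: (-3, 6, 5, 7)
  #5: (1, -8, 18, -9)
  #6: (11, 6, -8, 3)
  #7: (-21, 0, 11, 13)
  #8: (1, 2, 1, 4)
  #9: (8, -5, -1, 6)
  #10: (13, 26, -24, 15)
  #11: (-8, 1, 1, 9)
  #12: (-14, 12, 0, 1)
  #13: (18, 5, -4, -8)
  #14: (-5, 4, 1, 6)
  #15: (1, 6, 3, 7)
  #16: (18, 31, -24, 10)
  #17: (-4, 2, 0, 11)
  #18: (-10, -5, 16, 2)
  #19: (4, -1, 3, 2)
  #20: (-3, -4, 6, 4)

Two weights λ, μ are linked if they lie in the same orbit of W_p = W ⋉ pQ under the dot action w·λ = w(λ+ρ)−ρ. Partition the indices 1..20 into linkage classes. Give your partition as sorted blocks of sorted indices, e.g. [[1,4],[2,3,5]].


D_4 Cartan matrix, 4 simple roots permuted; ρ=(1,1,1,1).

Ā_23 reps of the 20 weights (D_4, coords as presented):

  λ_1 → (9, 4, 3, 3) · λ_2 → (2, 3, 2, 5) · λ_3 → (9, 4, 3, 3) · λ_4 → (2, 7, 2, 8) · λ_5 → (2, 7, 2, 8) · λ_6 → (5, 0, 4, 3) · λ_7 → (9, 4, 3, 3) · λ_8 → (2, 3, 2, 5) · λ_9 → (5, 0, 4, 3) · λ_10 → (5, 0, 4, 3) · λ_11 → (2, 3, 2, 5) · λ_12 → (1, 1, 2, 10) · λ_13 → (9, 4, 3, 3) · λ_14 → (2, 3, 2, 5) · λ_15 → (2, 7, 2, 8) · λ_16 → (5, 0, 4, 3) · λ_17 → (1, 1, 2, 10) · λ_18 → (9, 4, 3, 3) · λ_19 → (5, 0, 4, 3) · λ_20 → (2, 3, 2, 5)

5 distinct reps among the 20 weights ⇒ 5 W_23-linkage classes:

[[1, 3, 7, 13, 18], [2, 8, 11, 14, 20], [4, 5, 15], [6, 9, 10, 16, 19], [12, 17]]
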